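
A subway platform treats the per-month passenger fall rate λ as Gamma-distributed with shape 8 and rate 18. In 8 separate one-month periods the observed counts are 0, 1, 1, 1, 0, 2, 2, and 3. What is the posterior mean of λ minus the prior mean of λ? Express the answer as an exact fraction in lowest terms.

Total count: 0 + 1 + 1 + 1 + 0 + 2 + 2 + 3 = 10.
Total exposure: 8 months.
Gamma(α, β) with Poisson data over total exposure Σt gives posterior Gamma(α+Σx, β+Σt) = Gamma(18, 26).
Posterior mean = 18/26 = 9/13; prior mean = 8/18 = 4/9. Difference = 9/13 − 4/9 = 29/117.

29/117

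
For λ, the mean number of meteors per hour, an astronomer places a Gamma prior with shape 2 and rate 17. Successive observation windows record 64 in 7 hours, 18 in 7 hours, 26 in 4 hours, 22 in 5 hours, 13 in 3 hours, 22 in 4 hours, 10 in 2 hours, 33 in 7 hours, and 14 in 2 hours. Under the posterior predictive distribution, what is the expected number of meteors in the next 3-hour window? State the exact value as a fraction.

336/29

Total count: 64 + 18 + 26 + 22 + 13 + 22 + 10 + 33 + 14 = 222.
Total exposure: 7 + 7 + 4 + 5 + 3 + 4 + 2 + 7 + 2 = 41 hours.
Conjugate update: add total count to the shape and total exposure to the rate, giving Gamma(224, 58).
Predictive mean over a 3-hour window = T·E[λ|data] = 3·224/58 = 336/29.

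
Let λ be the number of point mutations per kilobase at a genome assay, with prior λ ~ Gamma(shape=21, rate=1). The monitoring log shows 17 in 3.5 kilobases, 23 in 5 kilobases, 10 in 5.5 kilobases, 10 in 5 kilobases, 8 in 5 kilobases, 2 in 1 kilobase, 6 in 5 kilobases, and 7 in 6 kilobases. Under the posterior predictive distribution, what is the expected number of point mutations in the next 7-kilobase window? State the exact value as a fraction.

Total count: 17 + 23 + 10 + 10 + 8 + 2 + 6 + 7 = 83.
Total exposure: 3.5 + 5 + 5.5 + 5 + 5 + 1 + 5 + 6 = 36 kilobases.
The Gamma prior is conjugate for the Poisson rate, so λ | data ~ Gamma(21+83, 1+36) = Gamma(104, 37).
Predictive mean over a 7-kilobase window = T·E[λ|data] = 7·104/37 = 728/37.

728/37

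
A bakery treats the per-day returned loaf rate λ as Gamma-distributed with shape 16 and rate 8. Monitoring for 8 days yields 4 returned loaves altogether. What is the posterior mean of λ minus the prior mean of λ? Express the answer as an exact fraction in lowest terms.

-3/4

Total count 4 over total exposure 8 days.
The Gamma prior is conjugate for the Poisson rate, so λ | data ~ Gamma(16+4, 8+8) = Gamma(20, 16).
Posterior mean = 20/16 = 5/4; prior mean = 16/8 = 2. Difference = 5/4 − 2 = -3/4.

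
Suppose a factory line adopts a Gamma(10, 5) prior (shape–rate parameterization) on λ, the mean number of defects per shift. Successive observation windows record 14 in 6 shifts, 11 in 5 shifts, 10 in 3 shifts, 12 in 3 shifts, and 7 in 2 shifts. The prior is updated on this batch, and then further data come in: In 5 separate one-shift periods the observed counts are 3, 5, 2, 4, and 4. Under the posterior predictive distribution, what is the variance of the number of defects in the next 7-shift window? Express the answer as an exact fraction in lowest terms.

Total count: 14 + 11 + 10 + 12 + 7 = 54.
Total exposure: 6 + 5 + 3 + 3 + 2 = 19 shifts.
After the first batch: Gamma(10 + 54, 5 + 19) = Gamma(64, 24).
Total count: 3 + 5 + 2 + 4 + 4 = 18.
Total exposure: 5 shifts.
After the second batch: Gamma(64 + 18, 24 + 5) = Gamma(82, 29).
The posterior predictive for a window of length T is Negative Binomial with variance T·α'·(β'+T)/β'² = 7·82·36/841 = 20664/841.

20664/841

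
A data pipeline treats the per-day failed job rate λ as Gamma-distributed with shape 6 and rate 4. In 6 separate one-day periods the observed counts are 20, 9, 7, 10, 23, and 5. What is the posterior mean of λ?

Total count: 20 + 9 + 7 + 10 + 23 + 5 = 74.
Total exposure: 6 days.
Posterior: α' = 6 + 74 = 80, β' = 4 + 6 = 10.
Posterior mean = α'/β' = 80/10 = 8.

8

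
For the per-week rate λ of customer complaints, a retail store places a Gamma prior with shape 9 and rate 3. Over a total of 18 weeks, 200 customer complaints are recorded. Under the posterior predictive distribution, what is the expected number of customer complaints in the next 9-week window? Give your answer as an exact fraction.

627/7

Total count 200 over total exposure 18 weeks.
Conjugate update: add total count to the shape and total exposure to the rate, giving Gamma(209, 21).
Predictive mean over a 9-week window = T·E[λ|data] = 9·209/21 = 627/7.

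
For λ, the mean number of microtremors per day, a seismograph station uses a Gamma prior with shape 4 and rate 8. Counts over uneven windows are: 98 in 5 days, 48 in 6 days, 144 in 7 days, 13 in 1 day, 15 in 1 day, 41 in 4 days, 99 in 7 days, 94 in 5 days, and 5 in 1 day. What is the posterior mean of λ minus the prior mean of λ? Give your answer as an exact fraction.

359/30

Total count: 98 + 48 + 144 + 13 + 15 + 41 + 99 + 94 + 5 = 557.
Total exposure: 5 + 6 + 7 + 1 + 1 + 4 + 7 + 5 + 1 = 37 days.
The Gamma prior is conjugate for the Poisson rate, so λ | data ~ Gamma(4+557, 8+37) = Gamma(561, 45).
Posterior mean = 561/45 = 187/15; prior mean = 4/8 = 1/2. Difference = 187/15 − 1/2 = 359/30.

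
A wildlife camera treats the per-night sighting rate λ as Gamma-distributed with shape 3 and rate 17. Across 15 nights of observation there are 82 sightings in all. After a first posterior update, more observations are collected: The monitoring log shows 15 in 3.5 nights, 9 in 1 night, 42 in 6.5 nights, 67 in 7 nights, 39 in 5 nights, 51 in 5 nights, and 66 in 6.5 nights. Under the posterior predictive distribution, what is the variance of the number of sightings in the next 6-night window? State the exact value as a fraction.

650760/17689

Total count 82 over total exposure 15 nights.
After the first batch: Gamma(3 + 82, 17 + 15) = Gamma(85, 32).
Total count: 15 + 9 + 42 + 67 + 39 + 51 + 66 = 289.
Total exposure: 3.5 + 1 + 6.5 + 7 + 5 + 5 + 6.5 = 34.5 nights.
After the second batch: Gamma(85 + 289, 32 + 34.5) = Gamma(374, 133/2).
The posterior predictive for a window of length T is Negative Binomial with variance T·α'·(β'+T)/β'² = 6·374·(145/2)/(17689/4) = 650760/17689.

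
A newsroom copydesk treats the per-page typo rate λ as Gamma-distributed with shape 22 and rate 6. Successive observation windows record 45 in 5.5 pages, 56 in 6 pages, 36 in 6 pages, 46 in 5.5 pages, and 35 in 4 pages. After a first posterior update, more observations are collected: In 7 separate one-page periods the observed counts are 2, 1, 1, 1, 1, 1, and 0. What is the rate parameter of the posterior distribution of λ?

40

Total count: 45 + 56 + 36 + 46 + 35 = 218.
Total exposure: 5.5 + 6 + 6 + 5.5 + 4 = 27 pages.
After the first batch: Gamma(22 + 218, 6 + 27) = Gamma(240, 33).
Total count: 2 + 1 + 1 + 1 + 1 + 1 + 0 = 7.
Total exposure: 7 pages.
After the second batch: Gamma(240 + 7, 33 + 7) = Gamma(247, 40).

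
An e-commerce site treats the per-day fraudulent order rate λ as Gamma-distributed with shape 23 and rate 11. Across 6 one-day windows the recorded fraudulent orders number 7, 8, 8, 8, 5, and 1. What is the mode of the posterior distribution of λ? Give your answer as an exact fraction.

Total count: 7 + 8 + 8 + 8 + 5 + 1 = 37.
Total exposure: 6 days.
By Gamma–Poisson conjugacy, the posterior is Gamma(α + Σx, β + Σt) = Gamma(23 + 37, 11 + 6) = Gamma(60, 17).
Posterior mode = (α'−1)/β' = 59/17.

59/17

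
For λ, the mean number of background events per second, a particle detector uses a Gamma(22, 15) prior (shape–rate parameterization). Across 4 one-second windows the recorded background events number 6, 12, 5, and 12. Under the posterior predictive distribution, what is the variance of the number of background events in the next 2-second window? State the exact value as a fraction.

126/19

Total count: 6 + 12 + 5 + 12 = 35.
Total exposure: 4 seconds.
Posterior: α' = 22 + 35 = 57, β' = 15 + 4 = 19.
The posterior predictive for a window of length T is Negative Binomial with variance T·α'·(β'+T)/β'² = 2·57·21/361 = 126/19.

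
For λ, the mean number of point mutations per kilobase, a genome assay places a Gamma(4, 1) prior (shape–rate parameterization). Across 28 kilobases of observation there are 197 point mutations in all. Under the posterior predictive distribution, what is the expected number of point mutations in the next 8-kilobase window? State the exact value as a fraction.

1608/29

Total count 197 over total exposure 28 kilobases.
Gamma(α, β) with Poisson data over total exposure Σt gives posterior Gamma(α+Σx, β+Σt) = Gamma(201, 29).
Predictive mean over an 8-kilobase window = T·E[λ|data] = 8·201/29 = 1608/29.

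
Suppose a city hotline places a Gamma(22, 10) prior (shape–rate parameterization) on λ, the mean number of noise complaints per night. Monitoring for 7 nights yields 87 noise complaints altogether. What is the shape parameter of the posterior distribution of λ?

Total count 87 over total exposure 7 nights.
Gamma(α, β) with Poisson data over total exposure Σt gives posterior Gamma(α+Σx, β+Σt) = Gamma(109, 17).

109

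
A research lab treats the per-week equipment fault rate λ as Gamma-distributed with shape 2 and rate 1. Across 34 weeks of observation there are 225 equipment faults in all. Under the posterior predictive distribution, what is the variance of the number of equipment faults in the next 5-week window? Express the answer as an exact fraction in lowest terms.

Total count 225 over total exposure 34 weeks.
By Gamma–Poisson conjugacy, the posterior is Gamma(α + Σx, β + Σt) = Gamma(2 + 225, 1 + 34) = Gamma(227, 35).
The posterior predictive for a window of length T is Negative Binomial with variance T·α'·(β'+T)/β'² = 5·227·40/1225 = 1816/49.

1816/49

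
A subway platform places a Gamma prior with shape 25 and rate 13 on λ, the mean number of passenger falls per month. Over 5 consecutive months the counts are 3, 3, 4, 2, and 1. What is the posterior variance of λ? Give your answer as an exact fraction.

19/162

Total count: 3 + 3 + 4 + 2 + 1 = 13.
Total exposure: 5 months.
Posterior: α' = 25 + 13 = 38, β' = 13 + 5 = 18.
Posterior variance = α'/β'² = 38/324 = 19/162.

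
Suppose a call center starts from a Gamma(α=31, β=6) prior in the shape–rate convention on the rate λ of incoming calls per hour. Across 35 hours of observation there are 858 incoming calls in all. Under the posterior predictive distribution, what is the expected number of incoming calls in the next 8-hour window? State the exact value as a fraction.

Total count 858 over total exposure 35 hours.
Gamma(α, β) with Poisson data over total exposure Σt gives posterior Gamma(α+Σx, β+Σt) = Gamma(889, 41).
Predictive mean over an 8-hour window = T·E[λ|data] = 8·889/41 = 7112/41.

7112/41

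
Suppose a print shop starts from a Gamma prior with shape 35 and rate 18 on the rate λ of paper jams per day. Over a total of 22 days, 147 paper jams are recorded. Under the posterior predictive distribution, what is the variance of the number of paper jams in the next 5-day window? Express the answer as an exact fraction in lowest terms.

Total count 147 over total exposure 22 days.
Gamma(α, β) with Poisson data over total exposure Σt gives posterior Gamma(α+Σx, β+Σt) = Gamma(182, 40).
The posterior predictive for a window of length T is Negative Binomial with variance T·α'·(β'+T)/β'² = 5·182·45/1600 = 819/32.

819/32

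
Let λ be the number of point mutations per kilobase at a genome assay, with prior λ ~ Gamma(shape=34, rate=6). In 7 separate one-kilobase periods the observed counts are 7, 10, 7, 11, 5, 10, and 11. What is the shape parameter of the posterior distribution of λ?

95

Total count: 7 + 10 + 7 + 11 + 5 + 10 + 11 = 61.
Total exposure: 7 kilobases.
Gamma(α, β) with Poisson data over total exposure Σt gives posterior Gamma(α+Σx, β+Σt) = Gamma(95, 13).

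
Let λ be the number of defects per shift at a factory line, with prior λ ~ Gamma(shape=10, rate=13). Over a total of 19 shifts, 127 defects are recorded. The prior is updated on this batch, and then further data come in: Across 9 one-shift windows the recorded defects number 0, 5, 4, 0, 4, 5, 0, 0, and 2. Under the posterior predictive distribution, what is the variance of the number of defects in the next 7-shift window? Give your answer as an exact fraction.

52752/1681

Total count 127 over total exposure 19 shifts.
After the first batch: Gamma(10 + 127, 13 + 19) = Gamma(137, 32).
Total count: 0 + 5 + 4 + 0 + 4 + 5 + 0 + 0 + 2 = 20.
Total exposure: 9 shifts.
After the second batch: Gamma(137 + 20, 32 + 9) = Gamma(157, 41).
The posterior predictive for a window of length T is Negative Binomial with variance T·α'·(β'+T)/β'² = 7·157·48/1681 = 52752/1681.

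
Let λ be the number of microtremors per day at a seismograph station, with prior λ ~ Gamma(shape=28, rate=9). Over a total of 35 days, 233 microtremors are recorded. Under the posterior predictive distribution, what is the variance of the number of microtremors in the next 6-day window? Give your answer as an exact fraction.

Total count 233 over total exposure 35 days.
Posterior: α' = 28 + 233 = 261, β' = 9 + 35 = 44.
The posterior predictive for a window of length T is Negative Binomial with variance T·α'·(β'+T)/β'² = 6·261·50/1936 = 19575/484.

19575/484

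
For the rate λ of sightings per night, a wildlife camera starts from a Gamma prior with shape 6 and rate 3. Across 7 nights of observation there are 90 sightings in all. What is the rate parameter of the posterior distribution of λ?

10

Total count 90 over total exposure 7 nights.
The Gamma prior is conjugate for the Poisson rate, so λ | data ~ Gamma(6+90, 3+7) = Gamma(96, 10).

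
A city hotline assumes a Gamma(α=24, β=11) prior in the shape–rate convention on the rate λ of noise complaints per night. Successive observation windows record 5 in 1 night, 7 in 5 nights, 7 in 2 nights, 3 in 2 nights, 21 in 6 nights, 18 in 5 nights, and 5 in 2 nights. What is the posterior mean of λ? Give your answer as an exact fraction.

45/17

Total count: 5 + 7 + 7 + 3 + 21 + 18 + 5 = 66.
Total exposure: 1 + 5 + 2 + 2 + 6 + 5 + 2 = 23 nights.
Gamma(α, β) with Poisson data over total exposure Σt gives posterior Gamma(α+Σx, β+Σt) = Gamma(90, 34).
Posterior mean = α'/β' = 90/34 = 45/17.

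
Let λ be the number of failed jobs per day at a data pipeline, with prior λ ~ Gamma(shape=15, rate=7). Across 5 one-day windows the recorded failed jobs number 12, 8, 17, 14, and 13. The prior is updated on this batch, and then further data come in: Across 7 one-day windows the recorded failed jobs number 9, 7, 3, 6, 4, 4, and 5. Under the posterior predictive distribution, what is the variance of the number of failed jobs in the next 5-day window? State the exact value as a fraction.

14040/361

Total count: 12 + 8 + 17 + 14 + 13 = 64.
Total exposure: 5 days.
After the first batch: Gamma(15 + 64, 7 + 5) = Gamma(79, 12).
Total count: 9 + 7 + 3 + 6 + 4 + 4 + 5 = 38.
Total exposure: 7 days.
After the second batch: Gamma(79 + 38, 12 + 7) = Gamma(117, 19).
The posterior predictive for a window of length T is Negative Binomial with variance T·α'·(β'+T)/β'² = 5·117·24/361 = 14040/361.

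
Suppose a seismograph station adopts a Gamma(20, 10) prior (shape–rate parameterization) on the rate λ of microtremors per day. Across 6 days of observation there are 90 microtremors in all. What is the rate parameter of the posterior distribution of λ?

16

Total count 90 over total exposure 6 days.
Posterior: α' = 20 + 90 = 110, β' = 10 + 6 = 16.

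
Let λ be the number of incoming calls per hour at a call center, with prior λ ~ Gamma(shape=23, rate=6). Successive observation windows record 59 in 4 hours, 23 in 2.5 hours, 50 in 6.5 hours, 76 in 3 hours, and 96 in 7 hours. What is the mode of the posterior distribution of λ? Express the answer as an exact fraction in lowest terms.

326/29

Total count: 59 + 23 + 50 + 76 + 96 = 304.
Total exposure: 4 + 2.5 + 6.5 + 3 + 7 = 23 hours.
Posterior: α' = 23 + 304 = 327, β' = 6 + 23 = 29.
Posterior mode = (α'−1)/β' = 326/29.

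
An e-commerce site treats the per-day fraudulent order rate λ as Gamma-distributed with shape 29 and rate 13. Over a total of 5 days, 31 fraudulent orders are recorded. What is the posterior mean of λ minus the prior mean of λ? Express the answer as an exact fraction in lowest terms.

Total count 31 over total exposure 5 days.
Posterior: α' = 29 + 31 = 60, β' = 13 + 5 = 18.
Posterior mean = 60/18 = 10/3; prior mean = 29/13 = 29/13. Difference = 10/3 − 29/13 = 43/39.

43/39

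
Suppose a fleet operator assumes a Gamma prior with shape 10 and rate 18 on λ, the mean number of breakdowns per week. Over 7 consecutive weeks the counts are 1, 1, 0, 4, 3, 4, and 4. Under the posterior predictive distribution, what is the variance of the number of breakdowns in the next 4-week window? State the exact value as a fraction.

Total count: 1 + 1 + 0 + 4 + 3 + 4 + 4 = 17.
Total exposure: 7 weeks.
Conjugate update: add total count to the shape and total exposure to the rate, giving Gamma(27, 25).
The posterior predictive for a window of length T is Negative Binomial with variance T·α'·(β'+T)/β'² = 4·27·29/625 = 3132/625.

3132/625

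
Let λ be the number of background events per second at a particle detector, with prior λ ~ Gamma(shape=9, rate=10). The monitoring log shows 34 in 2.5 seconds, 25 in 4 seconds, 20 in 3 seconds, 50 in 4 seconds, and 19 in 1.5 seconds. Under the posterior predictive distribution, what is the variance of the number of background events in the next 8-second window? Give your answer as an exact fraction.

41448/625

Total count: 34 + 25 + 20 + 50 + 19 = 148.
Total exposure: 2.5 + 4 + 3 + 4 + 1.5 = 15 seconds.
Gamma(α, β) with Poisson data over total exposure Σt gives posterior Gamma(α+Σx, β+Σt) = Gamma(157, 25).
The posterior predictive for a window of length T is Negative Binomial with variance T·α'·(β'+T)/β'² = 8·157·33/625 = 41448/625.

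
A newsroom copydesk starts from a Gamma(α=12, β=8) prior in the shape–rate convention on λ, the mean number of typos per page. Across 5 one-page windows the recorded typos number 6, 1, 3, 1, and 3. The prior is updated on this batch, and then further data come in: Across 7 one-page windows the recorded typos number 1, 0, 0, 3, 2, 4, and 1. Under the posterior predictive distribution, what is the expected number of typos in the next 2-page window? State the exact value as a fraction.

Total count: 6 + 1 + 3 + 1 + 3 = 14.
Total exposure: 5 pages.
After the first batch: Gamma(12 + 14, 8 + 5) = Gamma(26, 13).
Total count: 1 + 0 + 0 + 3 + 2 + 4 + 1 = 11.
Total exposure: 7 pages.
After the second batch: Gamma(26 + 11, 13 + 7) = Gamma(37, 20).
Predictive mean over a 2-page window = T·E[λ|data] = 2·37/20 = 37/10.

37/10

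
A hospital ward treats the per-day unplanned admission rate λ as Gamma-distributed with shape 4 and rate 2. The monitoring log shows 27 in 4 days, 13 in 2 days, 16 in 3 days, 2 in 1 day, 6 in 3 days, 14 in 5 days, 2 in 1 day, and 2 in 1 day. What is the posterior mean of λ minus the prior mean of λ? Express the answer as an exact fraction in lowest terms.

Total count: 27 + 13 + 16 + 2 + 6 + 14 + 2 + 2 = 82.
Total exposure: 4 + 2 + 3 + 1 + 3 + 5 + 1 + 1 = 20 days.
By Gamma–Poisson conjugacy, the posterior is Gamma(α + Σx, β + Σt) = Gamma(4 + 82, 2 + 20) = Gamma(86, 22).
Posterior mean = 86/22 = 43/11; prior mean = 4/2 = 2. Difference = 43/11 − 2 = 21/11.

21/11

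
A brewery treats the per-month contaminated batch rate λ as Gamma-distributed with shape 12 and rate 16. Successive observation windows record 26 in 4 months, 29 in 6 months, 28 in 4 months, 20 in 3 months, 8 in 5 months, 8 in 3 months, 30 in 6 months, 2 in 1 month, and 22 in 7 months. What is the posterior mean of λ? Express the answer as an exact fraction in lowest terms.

37/11

Total count: 26 + 29 + 28 + 20 + 8 + 8 + 30 + 2 + 22 = 173.
Total exposure: 4 + 6 + 4 + 3 + 5 + 3 + 6 + 1 + 7 = 39 months.
Conjugate update: add total count to the shape and total exposure to the rate, giving Gamma(185, 55).
Posterior mean = α'/β' = 185/55 = 37/11.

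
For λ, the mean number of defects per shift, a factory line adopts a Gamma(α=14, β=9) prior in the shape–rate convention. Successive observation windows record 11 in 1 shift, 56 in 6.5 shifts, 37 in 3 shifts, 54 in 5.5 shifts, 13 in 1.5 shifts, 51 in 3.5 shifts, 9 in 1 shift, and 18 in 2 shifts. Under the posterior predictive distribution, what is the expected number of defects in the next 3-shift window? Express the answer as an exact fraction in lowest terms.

Total count: 11 + 56 + 37 + 54 + 13 + 51 + 9 + 18 = 249.
Total exposure: 1 + 6.5 + 3 + 5.5 + 1.5 + 3.5 + 1 + 2 = 24 shifts.
Gamma(α, β) with Poisson data over total exposure Σt gives posterior Gamma(α+Σx, β+Σt) = Gamma(263, 33).
Predictive mean over a 3-shift window = T·E[λ|data] = 3·263/33 = 263/11.

263/11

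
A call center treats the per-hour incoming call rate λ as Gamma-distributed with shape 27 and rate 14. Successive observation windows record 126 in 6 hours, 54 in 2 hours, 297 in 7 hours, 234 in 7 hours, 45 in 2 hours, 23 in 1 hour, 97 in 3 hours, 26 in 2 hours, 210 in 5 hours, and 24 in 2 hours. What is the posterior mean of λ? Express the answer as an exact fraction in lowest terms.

Total count: 126 + 54 + 297 + 234 + 45 + 23 + 97 + 26 + 210 + 24 = 1136.
Total exposure: 6 + 2 + 7 + 7 + 2 + 1 + 3 + 2 + 5 + 2 = 37 hours.
Posterior: α' = 27 + 1136 = 1163, β' = 14 + 37 = 51.
Posterior mean = α'/β' = 1163/51.

1163/51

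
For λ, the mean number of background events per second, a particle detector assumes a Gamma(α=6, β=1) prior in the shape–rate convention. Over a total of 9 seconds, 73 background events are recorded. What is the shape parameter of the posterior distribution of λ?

Total count 73 over total exposure 9 seconds.
The Gamma prior is conjugate for the Poisson rate, so λ | data ~ Gamma(6+73, 1+9) = Gamma(79, 10).

79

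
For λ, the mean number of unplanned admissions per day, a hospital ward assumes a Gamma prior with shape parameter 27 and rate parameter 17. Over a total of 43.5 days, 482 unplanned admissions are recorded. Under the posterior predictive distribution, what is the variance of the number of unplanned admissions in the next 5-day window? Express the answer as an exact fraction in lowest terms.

Total count 482 over total exposure 43.5 days.
By Gamma–Poisson conjugacy, the posterior is Gamma(α + Σx, β + Σt) = Gamma(27 + 482, 17 + 43.5) = Gamma(509, 121/2).
The posterior predictive for a window of length T is Negative Binomial with variance T·α'·(β'+T)/β'² = 5·509·(131/2)/(14641/4) = 666790/14641.

666790/14641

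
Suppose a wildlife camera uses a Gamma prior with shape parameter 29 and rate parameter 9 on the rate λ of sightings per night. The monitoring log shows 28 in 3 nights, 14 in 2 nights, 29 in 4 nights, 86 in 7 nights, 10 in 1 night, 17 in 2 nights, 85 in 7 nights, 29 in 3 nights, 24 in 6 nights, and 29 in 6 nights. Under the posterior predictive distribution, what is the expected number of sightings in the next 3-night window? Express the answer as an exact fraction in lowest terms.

114/5

Total count: 28 + 14 + 29 + 86 + 10 + 17 + 85 + 29 + 24 + 29 = 351.
Total exposure: 3 + 2 + 4 + 7 + 1 + 2 + 7 + 3 + 6 + 6 = 41 nights.
Conjugate update: add total count to the shape and total exposure to the rate, giving Gamma(380, 50).
Predictive mean over a 3-night window = T·E[λ|data] = 3·380/50 = 114/5.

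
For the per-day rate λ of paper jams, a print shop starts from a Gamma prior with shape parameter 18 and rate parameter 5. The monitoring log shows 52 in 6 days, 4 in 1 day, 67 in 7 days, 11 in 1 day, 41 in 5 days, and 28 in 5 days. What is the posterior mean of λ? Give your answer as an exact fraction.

Total count: 52 + 4 + 67 + 11 + 41 + 28 = 203.
Total exposure: 6 + 1 + 7 + 1 + 5 + 5 = 25 days.
By Gamma–Poisson conjugacy, the posterior is Gamma(α + Σx, β + Σt) = Gamma(18 + 203, 5 + 25) = Gamma(221, 30).
Posterior mean = α'/β' = 221/30.

221/30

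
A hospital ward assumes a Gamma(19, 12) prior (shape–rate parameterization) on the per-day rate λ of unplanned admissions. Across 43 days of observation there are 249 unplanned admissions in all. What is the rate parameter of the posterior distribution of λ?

55

Total count 249 over total exposure 43 days.
The Gamma prior is conjugate for the Poisson rate, so λ | data ~ Gamma(19+249, 12+43) = Gamma(268, 55).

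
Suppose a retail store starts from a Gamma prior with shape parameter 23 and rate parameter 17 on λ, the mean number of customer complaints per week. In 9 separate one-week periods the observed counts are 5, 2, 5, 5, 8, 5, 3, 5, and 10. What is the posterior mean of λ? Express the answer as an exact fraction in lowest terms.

Total count: 5 + 2 + 5 + 5 + 8 + 5 + 3 + 5 + 10 = 48.
Total exposure: 9 weeks.
The Gamma prior is conjugate for the Poisson rate, so λ | data ~ Gamma(23+48, 17+9) = Gamma(71, 26).
Posterior mean = α'/β' = 71/26.

71/26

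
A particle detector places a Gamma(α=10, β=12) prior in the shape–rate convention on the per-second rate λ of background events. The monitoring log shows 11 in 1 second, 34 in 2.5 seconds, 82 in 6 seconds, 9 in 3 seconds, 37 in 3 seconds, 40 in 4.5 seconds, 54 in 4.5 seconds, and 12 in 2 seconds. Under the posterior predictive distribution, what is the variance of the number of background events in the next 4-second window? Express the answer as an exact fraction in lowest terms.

Total count: 11 + 34 + 82 + 9 + 37 + 40 + 54 + 12 = 279.
Total exposure: 1 + 2.5 + 6 + 3 + 3 + 4.5 + 4.5 + 2 = 26.5 seconds.
Conjugate update: add total count to the shape and total exposure to the rate, giving Gamma(289, 77/2).
The posterior predictive for a window of length T is Negative Binomial with variance T·α'·(β'+T)/β'² = 4·289·(85/2)/(5929/4) = 196520/5929.

196520/5929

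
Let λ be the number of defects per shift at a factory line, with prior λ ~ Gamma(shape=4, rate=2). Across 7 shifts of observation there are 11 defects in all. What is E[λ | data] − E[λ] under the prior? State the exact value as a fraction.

Total count 11 over total exposure 7 shifts.
Gamma(α, β) with Poisson data over total exposure Σt gives posterior Gamma(α+Σx, β+Σt) = Gamma(15, 9).
Posterior mean = 15/9 = 5/3; prior mean = 4/2 = 2. Difference = 5/3 − 2 = -1/3.

-1/3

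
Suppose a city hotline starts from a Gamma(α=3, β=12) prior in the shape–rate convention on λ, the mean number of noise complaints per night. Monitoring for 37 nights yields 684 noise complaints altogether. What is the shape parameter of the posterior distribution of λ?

Total count 684 over total exposure 37 nights.
Conjugate update: add total count to the shape and total exposure to the rate, giving Gamma(687, 49).

687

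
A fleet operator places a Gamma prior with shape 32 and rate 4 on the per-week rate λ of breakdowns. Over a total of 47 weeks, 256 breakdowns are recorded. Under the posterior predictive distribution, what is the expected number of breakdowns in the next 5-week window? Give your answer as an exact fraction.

Total count 256 over total exposure 47 weeks.
Gamma(α, β) with Poisson data over total exposure Σt gives posterior Gamma(α+Σx, β+Σt) = Gamma(288, 51).
Predictive mean over a 5-week window = T·E[λ|data] = 5·288/51 = 480/17.

480/17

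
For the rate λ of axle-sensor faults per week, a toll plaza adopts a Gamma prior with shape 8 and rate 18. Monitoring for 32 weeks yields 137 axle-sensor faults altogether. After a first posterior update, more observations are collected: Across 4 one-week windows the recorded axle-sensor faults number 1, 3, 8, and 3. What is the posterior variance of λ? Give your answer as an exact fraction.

40/729

Total count 137 over total exposure 32 weeks.
After the first batch: Gamma(8 + 137, 18 + 32) = Gamma(145, 50).
Total count: 1 + 3 + 8 + 3 = 15.
Total exposure: 4 weeks.
After the second batch: Gamma(145 + 15, 50 + 4) = Gamma(160, 54).
Posterior variance = α'/β'² = 160/2916 = 40/729.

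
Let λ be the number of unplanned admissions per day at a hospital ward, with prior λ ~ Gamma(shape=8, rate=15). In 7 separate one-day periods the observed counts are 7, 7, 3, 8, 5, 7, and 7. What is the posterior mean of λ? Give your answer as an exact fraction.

Total count: 7 + 7 + 3 + 8 + 5 + 7 + 7 = 44.
Total exposure: 7 days.
By Gamma–Poisson conjugacy, the posterior is Gamma(α + Σx, β + Σt) = Gamma(8 + 44, 15 + 7) = Gamma(52, 22).
Posterior mean = α'/β' = 52/22 = 26/11.

26/11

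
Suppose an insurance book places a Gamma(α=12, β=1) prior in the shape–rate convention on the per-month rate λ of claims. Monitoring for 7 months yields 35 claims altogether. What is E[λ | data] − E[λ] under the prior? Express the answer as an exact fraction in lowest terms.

-49/8

Total count 35 over total exposure 7 months.
Posterior: α' = 12 + 35 = 47, β' = 1 + 7 = 8.
Posterior mean = 47/8 = 47/8; prior mean = 12/1 = 12. Difference = 47/8 − 12 = -49/8.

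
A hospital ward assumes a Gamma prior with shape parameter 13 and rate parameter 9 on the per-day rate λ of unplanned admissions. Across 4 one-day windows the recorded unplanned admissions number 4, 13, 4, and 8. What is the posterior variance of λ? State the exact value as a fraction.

Total count: 4 + 13 + 4 + 8 = 29.
Total exposure: 4 days.
Gamma(α, β) with Poisson data over total exposure Σt gives posterior Gamma(α+Σx, β+Σt) = Gamma(42, 13).
Posterior variance = α'/β'² = 42/169.

42/169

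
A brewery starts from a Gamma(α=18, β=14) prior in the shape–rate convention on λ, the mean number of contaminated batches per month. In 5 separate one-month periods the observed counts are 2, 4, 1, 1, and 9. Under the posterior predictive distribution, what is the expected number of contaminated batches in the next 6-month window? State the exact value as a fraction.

210/19

Total count: 2 + 4 + 1 + 1 + 9 = 17.
Total exposure: 5 months.
The Gamma prior is conjugate for the Poisson rate, so λ | data ~ Gamma(18+17, 14+5) = Gamma(35, 19).
Predictive mean over a 6-month window = T·E[λ|data] = 6·35/19 = 210/19.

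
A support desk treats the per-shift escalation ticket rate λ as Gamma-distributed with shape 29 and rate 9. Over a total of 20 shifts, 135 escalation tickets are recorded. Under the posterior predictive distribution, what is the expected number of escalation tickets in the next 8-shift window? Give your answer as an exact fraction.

Total count 135 over total exposure 20 shifts.
The Gamma prior is conjugate for the Poisson rate, so λ | data ~ Gamma(29+135, 9+20) = Gamma(164, 29).
Predictive mean over an 8-shift window = T·E[λ|data] = 8·164/29 = 1312/29.

1312/29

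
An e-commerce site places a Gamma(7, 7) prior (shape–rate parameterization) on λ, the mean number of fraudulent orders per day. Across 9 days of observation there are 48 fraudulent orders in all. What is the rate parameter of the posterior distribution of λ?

16

Total count 48 over total exposure 9 days.
Gamma(α, β) with Poisson data over total exposure Σt gives posterior Gamma(α+Σx, β+Σt) = Gamma(55, 16).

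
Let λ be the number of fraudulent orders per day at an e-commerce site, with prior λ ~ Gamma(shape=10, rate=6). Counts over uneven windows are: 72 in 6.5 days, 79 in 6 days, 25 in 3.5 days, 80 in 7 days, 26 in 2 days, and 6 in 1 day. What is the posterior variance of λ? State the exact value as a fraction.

Total count: 72 + 79 + 25 + 80 + 26 + 6 = 288.
Total exposure: 6.5 + 6 + 3.5 + 7 + 2 + 1 = 26 days.
Gamma(α, β) with Poisson data over total exposure Σt gives posterior Gamma(α+Σx, β+Σt) = Gamma(298, 32).
Posterior variance = α'/β'² = 298/1024 = 149/512.

149/512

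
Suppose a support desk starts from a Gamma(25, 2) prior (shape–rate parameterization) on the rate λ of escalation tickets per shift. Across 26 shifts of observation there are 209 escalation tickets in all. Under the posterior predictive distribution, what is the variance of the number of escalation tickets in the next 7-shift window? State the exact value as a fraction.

585/8

Total count 209 over total exposure 26 shifts.
Gamma(α, β) with Poisson data over total exposure Σt gives posterior Gamma(α+Σx, β+Σt) = Gamma(234, 28).
The posterior predictive for a window of length T is Negative Binomial with variance T·α'·(β'+T)/β'² = 7·234·35/784 = 585/8.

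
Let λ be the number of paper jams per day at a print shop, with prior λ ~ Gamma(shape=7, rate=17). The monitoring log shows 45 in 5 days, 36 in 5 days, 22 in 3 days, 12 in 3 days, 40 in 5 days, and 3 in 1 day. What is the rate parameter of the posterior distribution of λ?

39

Total count: 45 + 36 + 22 + 12 + 40 + 3 = 158.
Total exposure: 5 + 5 + 3 + 3 + 5 + 1 = 22 days.
The Gamma prior is conjugate for the Poisson rate, so λ | data ~ Gamma(7+158, 17+22) = Gamma(165, 39).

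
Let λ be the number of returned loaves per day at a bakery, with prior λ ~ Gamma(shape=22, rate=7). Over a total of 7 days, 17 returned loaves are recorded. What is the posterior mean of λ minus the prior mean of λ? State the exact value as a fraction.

Total count 17 over total exposure 7 days.
Posterior: α' = 22 + 17 = 39, β' = 7 + 7 = 14.
Posterior mean = 39/14 = 39/14; prior mean = 22/7 = 22/7. Difference = 39/14 − 22/7 = -5/14.

-5/14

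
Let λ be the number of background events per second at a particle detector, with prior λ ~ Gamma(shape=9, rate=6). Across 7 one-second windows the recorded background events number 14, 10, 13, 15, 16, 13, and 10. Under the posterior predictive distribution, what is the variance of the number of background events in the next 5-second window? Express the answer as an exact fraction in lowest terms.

9000/169

Total count: 14 + 10 + 13 + 15 + 16 + 13 + 10 = 91.
Total exposure: 7 seconds.
Conjugate update: add total count to the shape and total exposure to the rate, giving Gamma(100, 13).
The posterior predictive for a window of length T is Negative Binomial with variance T·α'·(β'+T)/β'² = 5·100·18/169 = 9000/169.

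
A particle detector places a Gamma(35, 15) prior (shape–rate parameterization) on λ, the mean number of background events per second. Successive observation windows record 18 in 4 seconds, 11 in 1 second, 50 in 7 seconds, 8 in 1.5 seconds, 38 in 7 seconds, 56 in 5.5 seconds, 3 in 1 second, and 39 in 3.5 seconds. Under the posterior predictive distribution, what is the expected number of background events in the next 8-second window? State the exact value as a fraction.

4128/91

Total count: 18 + 11 + 50 + 8 + 38 + 56 + 3 + 39 = 223.
Total exposure: 4 + 1 + 7 + 1.5 + 7 + 5.5 + 1 + 3.5 = 30.5 seconds.
Gamma(α, β) with Poisson data over total exposure Σt gives posterior Gamma(α+Σx, β+Σt) = Gamma(258, 91/2).
Predictive mean over an 8-second window = T·E[λ|data] = 8·258/(91/2) = 4128/91.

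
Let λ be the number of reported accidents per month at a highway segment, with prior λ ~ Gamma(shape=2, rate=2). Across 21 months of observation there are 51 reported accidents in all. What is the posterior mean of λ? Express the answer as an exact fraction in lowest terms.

53/23

Total count 51 over total exposure 21 months.
By Gamma–Poisson conjugacy, the posterior is Gamma(α + Σx, β + Σt) = Gamma(2 + 51, 2 + 21) = Gamma(53, 23).
Posterior mean = α'/β' = 53/23.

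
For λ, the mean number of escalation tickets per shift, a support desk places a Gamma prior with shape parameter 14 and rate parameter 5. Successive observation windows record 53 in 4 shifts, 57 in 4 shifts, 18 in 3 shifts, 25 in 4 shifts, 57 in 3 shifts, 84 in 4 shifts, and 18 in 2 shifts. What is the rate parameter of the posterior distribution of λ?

29

Total count: 53 + 57 + 18 + 25 + 57 + 84 + 18 = 312.
Total exposure: 4 + 4 + 3 + 4 + 3 + 4 + 2 = 24 shifts.
Conjugate update: add total count to the shape and total exposure to the rate, giving Gamma(326, 29).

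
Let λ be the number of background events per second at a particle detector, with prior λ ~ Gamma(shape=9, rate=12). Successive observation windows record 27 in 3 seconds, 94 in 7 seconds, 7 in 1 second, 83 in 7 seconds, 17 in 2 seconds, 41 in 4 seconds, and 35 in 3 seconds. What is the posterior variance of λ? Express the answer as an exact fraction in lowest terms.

Total count: 27 + 94 + 7 + 83 + 17 + 41 + 35 = 304.
Total exposure: 3 + 7 + 1 + 7 + 2 + 4 + 3 = 27 seconds.
The Gamma prior is conjugate for the Poisson rate, so λ | data ~ Gamma(9+304, 12+27) = Gamma(313, 39).
Posterior variance = α'/β'² = 313/1521.

313/1521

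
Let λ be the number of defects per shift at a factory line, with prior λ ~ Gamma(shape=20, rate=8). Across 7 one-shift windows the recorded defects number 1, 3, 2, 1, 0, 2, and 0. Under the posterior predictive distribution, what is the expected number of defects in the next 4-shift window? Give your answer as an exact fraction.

116/15

Total count: 1 + 3 + 2 + 1 + 0 + 2 + 0 = 9.
Total exposure: 7 shifts.
Gamma(α, β) with Poisson data over total exposure Σt gives posterior Gamma(α+Σx, β+Σt) = Gamma(29, 15).
Predictive mean over a 4-shift window = T·E[λ|data] = 4·29/15 = 116/15.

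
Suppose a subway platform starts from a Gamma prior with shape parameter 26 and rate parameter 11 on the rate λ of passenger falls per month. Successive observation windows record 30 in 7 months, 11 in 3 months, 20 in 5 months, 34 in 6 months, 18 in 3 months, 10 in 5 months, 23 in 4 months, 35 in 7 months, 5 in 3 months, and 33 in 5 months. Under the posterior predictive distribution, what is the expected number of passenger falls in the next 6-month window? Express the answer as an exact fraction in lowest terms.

1470/59

Total count: 30 + 11 + 20 + 34 + 18 + 10 + 23 + 35 + 5 + 33 = 219.
Total exposure: 7 + 3 + 5 + 6 + 3 + 5 + 4 + 7 + 3 + 5 = 48 months.
Gamma(α, β) with Poisson data over total exposure Σt gives posterior Gamma(α+Σx, β+Σt) = Gamma(245, 59).
Predictive mean over a 6-month window = T·E[λ|data] = 6·245/59 = 1470/59.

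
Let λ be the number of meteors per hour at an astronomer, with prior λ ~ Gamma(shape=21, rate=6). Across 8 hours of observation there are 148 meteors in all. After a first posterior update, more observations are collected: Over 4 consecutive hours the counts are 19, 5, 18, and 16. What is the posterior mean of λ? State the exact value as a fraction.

227/18

Total count 148 over total exposure 8 hours.
After the first batch: Gamma(21 + 148, 6 + 8) = Gamma(169, 14).
Total count: 19 + 5 + 18 + 16 = 58.
Total exposure: 4 hours.
After the second batch: Gamma(169 + 58, 14 + 4) = Gamma(227, 18).
Posterior mean = α'/β' = 227/18.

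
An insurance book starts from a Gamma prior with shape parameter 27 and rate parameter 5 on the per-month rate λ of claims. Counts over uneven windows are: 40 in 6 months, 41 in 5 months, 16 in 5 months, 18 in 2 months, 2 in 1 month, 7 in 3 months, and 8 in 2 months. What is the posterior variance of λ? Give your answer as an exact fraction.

159/841

Total count: 40 + 41 + 16 + 18 + 2 + 7 + 8 = 132.
Total exposure: 6 + 5 + 5 + 2 + 1 + 3 + 2 = 24 months.
Posterior: α' = 27 + 132 = 159, β' = 5 + 24 = 29.
Posterior variance = α'/β'² = 159/841.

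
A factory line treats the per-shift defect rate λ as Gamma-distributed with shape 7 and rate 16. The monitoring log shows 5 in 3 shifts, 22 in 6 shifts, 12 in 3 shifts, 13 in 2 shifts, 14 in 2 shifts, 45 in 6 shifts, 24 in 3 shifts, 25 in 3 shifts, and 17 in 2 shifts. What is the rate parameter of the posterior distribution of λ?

Total count: 5 + 22 + 12 + 13 + 14 + 45 + 24 + 25 + 17 = 177.
Total exposure: 3 + 6 + 3 + 2 + 2 + 6 + 3 + 3 + 2 = 30 shifts.
Gamma(α, β) with Poisson data over total exposure Σt gives posterior Gamma(α+Σx, β+Σt) = Gamma(184, 46).

46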